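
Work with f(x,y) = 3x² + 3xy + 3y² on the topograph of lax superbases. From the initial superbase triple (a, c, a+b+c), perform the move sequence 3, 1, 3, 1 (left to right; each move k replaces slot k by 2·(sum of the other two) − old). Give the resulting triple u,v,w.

start (3,3,9) = (f(1,0),f(0,1),f(1,1))
replace slot 3: 2·(3+3) − 9 = 3 → (3,3,3)
replace slot 1: 2·(3+3) − 3 = 9 → (9,3,3)
replace slot 3: 2·(9+3) − 3 = 21 → (9,3,21)
replace slot 1: 2·(3+21) − 9 = 39 → (39,3,21)

39,3,21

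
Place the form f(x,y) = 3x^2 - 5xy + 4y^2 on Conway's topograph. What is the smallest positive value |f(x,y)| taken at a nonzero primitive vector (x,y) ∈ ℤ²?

translate: b→1 (≡-5 mod 6), so (3,-5,4)→(3,1,2)
flip: (3,1,2)→(2,-1,3)
reduced (well bottom): (2,-1,3) with a≤c, −a<b≤a
well minimum = a = 2

2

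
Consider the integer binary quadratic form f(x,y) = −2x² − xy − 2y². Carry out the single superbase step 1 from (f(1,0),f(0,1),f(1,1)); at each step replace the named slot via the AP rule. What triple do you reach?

start (-2,-2,-5) = (f(1,0),f(0,1),f(1,1))
replace slot 1: 2·((-2)+(-5)) − (-2) = -12 → (-12,-2,-5)

-12,-2,-5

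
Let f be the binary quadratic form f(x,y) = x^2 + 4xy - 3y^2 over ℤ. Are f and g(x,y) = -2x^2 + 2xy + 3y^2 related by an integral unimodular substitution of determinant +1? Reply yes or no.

D₁ = 28, D₂ = 28
river cycle of f (length 4): (-3, 2, 2), (2, 2, -3), (-3, 4, 1), (1, 4, -3)
river cycle of g (length 4): (3, 4, -1), (-1, 4, 3), (3, 2, -2), (-2, 2, 3)
cycles differ ⇒ inequivalent

no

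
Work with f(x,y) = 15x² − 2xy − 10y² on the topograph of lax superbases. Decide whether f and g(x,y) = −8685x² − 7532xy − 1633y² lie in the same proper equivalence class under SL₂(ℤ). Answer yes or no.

D₁ = 604, D₂ = 604
river cycle of f (length 20): (-10, 22, 3), (3, 20, -17), (-17, 14, 6), (6, 22, -5), (-5, 18, 14), (14, 10, -9), (-9, 8, 15), (15, 22, -2), (-2, 22, 15), (15, 8, -9), … (10 more)
river cycle of g (length 20): (-10, 22, 3), (3, 20, -17), (-17, 14, 6), (6, 22, -5), (-5, 18, 14), (14, 10, -9), (-9, 8, 15), (15, 22, -2), (-2, 22, 15), (15, 8, -9), … (10 more)
cycles coincide ⇒ equivalent

yes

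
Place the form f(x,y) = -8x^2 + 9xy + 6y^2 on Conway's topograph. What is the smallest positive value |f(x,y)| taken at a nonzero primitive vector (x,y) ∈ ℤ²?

river: ρ → (6,15,-2)
river: ρ → (-2,13,13)
river: ρ → (13,13,-2)
river: ρ → (-2,15,6)
river: ρ → (6,9,-8)
river: ρ → (-8,7,7)
river: ρ → (7,7,-8)
river: ρ → (-8,9,6)
closes: descent 0, river 8
min |a| on river = 2

2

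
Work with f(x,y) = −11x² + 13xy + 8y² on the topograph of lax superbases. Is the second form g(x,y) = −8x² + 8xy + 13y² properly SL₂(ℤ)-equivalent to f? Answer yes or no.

D₁ = 521, D₂ = 480
discriminants differ ⇒ not SL₂(ℤ)-equivalent

no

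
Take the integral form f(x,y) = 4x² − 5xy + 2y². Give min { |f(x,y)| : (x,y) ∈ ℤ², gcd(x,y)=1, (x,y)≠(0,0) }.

translate: b→3 (≡-5 mod 8), so (4,-5,2)→(4,3,1)
flip: (4,3,1)→(1,-3,4)
translate: b→1 (≡-3 mod 2), so (1,-3,4)→(1,1,2)
reduced (well bottom): (1,1,2) with a≤c, −a<b≤a
well minimum = a = 1

1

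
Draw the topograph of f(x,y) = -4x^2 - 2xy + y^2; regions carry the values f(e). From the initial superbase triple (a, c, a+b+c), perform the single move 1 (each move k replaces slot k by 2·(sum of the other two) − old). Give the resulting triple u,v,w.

start (-4,1,-5) = (f(1,0),f(0,1),f(1,1))
replace slot 1: 2·(1+(-5)) − (-4) = -4 → (-4,1,-5)

-4,1,-5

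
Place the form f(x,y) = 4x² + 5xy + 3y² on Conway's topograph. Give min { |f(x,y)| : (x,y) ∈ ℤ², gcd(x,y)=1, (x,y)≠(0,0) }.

translate: b→-3 (≡5 mod 8), so (4,5,3)→(4,-3,2)
flip: (4,-3,2)→(2,3,4)
translate: b→-1 (≡3 mod 4), so (2,3,4)→(2,-1,3)
reduced (well bottom): (2,-1,3) with a≤c, −a<b≤a
well minimum = a = 2

2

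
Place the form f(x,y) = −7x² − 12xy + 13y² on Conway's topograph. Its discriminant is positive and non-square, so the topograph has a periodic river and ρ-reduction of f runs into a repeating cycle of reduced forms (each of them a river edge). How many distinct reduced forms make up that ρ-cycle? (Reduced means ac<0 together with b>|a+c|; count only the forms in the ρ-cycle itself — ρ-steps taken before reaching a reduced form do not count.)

D = 508, ⌊√D⌋ = 22
descent: ρ → (13,12,-7)  [lands on river]
river: ρ → (-7,16,9)
river: ρ → (9,20,-3)
river: ρ → (-3,22,2)
river: ρ → (2,22,-3)
river: ρ → (-3,20,9)
river: ρ → (9,16,-7)
river: ρ → (-7,12,13)
river: ρ → (13,14,-6)
river: ρ → (-6,22,1)
river: ρ → (1,22,-6)
river: ρ → (-6,14,13)
ρ-cycle length = 12 (tail of 1 descent step not counted)

12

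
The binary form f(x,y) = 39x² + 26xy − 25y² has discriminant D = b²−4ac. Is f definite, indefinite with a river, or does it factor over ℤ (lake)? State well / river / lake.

D = b²−4ac = 26² − 4·39·(-25) = 4576
D > 0 non-square ⇒ indefinite ⇒ periodic river

river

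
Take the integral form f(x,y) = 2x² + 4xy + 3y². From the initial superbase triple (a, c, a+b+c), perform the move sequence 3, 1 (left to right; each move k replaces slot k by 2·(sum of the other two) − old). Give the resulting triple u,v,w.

start (2,3,9) = (f(1,0),f(0,1),f(1,1))
replace slot 3: 2·(2+3) − 9 = 1 → (2,3,1)
replace slot 1: 2·(3+1) − 2 = 6 → (6,3,1)

6,3,1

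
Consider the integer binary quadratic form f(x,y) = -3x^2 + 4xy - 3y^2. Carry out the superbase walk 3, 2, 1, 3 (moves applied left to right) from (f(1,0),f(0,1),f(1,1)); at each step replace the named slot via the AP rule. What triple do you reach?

start (-3,-3,-2) = (f(1,0),f(0,1),f(1,1))
replace slot 3: 2·((-3)+(-3)) − (-2) = -10 → (-3,-3,-10)
replace slot 2: 2·((-3)+(-10)) − (-3) = -23 → (-3,-23,-10)
replace slot 1: 2·((-23)+(-10)) − (-3) = -63 → (-63,-23,-10)
replace slot 3: 2·((-63)+(-23)) − (-10) = -162 → (-63,-23,-162)

-63,-23,-162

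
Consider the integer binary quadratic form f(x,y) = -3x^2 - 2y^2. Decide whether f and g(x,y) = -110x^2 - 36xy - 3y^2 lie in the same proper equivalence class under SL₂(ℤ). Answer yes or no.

D₁ = -24, D₂ = -24
f is negative-definite; reduce −f:
−f: flip: (3,0,2)→(2,0,3)
−f: reduced (well bottom): (2,0,3) with a≤c, −a<b≤a
flip sign back: reduced form of f is (-2,0,-3)
g is negative-definite; reduce −g:
−g: flip: (110,36,3)→(3,-36,110)
−g: translate: b→0 (≡-36 mod 6), so (3,-36,110)→(3,0,2)
−g: flip: (3,0,2)→(2,0,3)
−g: reduced (well bottom): (2,0,3) with a≤c, −a<b≤a
flip sign back: reduced form of g is (-2,0,-3)
reduced forms (-2, 0, -3) vs (-2, 0, -3) ⇒ equivalent

yes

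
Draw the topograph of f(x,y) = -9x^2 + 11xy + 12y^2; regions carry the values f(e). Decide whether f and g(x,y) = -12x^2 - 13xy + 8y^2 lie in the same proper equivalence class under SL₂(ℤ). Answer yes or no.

D₁ = 553, D₂ = 553
river cycle of f (length 26): (12, 13, -8), (-8, 19, 6), (6, 17, -11), (-11, 5, 12), (12, 19, -4), (-4, 21, 7), (7, 21, -4), (-4, 19, 12), (12, 5, -11), (-11, 17, 6), … (16 more)
river cycle of g (length 26): (8, 13, -12), (-12, 11, 9), (9, 7, -14), (-14, 21, 2), (2, 23, -3), (-3, 19, 16), (16, 13, -6), (-6, 23, 1), (1, 23, -6), (-6, 13, 16), … (16 more)
cycles differ ⇒ inequivalent

no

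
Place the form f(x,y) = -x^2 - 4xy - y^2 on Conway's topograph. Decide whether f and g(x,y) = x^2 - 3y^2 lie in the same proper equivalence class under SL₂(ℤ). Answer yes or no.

D₁ = 12, D₂ = 12
river cycle of f (length 2): (-1, 2, 2), (2, 2, -1)
river cycle of g (length 2): (1, 2, -2), (-2, 2, 1)
cycles differ ⇒ inequivalent

no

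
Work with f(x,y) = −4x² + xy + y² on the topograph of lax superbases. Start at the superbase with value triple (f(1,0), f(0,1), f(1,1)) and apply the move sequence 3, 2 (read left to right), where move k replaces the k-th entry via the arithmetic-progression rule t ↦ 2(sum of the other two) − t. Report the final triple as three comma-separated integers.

start (-4,1,-2) = (f(1,0),f(0,1),f(1,1))
replace slot 3: 2·((-4)+1) − (-2) = -4 → (-4,1,-4)
replace slot 2: 2·((-4)+(-4)) − 1 = -17 → (-4,-17,-4)

-4,-17,-4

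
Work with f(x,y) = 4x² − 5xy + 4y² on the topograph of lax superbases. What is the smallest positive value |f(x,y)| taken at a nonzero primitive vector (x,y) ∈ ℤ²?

translate: b→3 (≡-5 mod 8), so (4,-5,4)→(4,3,3)
flip: (4,3,3)→(3,-3,4)
translate: b→3 (≡-3 mod 6), so (3,-3,4)→(3,3,4)
reduced (well bottom): (3,3,4) with a≤c, −a<b≤a
well minimum = a = 3

3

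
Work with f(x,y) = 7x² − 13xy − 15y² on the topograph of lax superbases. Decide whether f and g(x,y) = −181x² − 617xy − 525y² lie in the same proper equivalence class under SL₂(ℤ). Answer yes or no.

D₁ = 589, D₂ = 589
river cycle of f (length 16): (-15, 13, 7), (7, 15, -13), (-13, 11, 9), (9, 7, -15), (-15, 23, 1), (1, 23, -15), (-15, 7, 9), (9, 11, -13), (-13, 15, 7), (7, 13, -15), … (6 more)
river cycle of g (length 16): (-15, 13, 7), (7, 15, -13), (-13, 11, 9), (9, 7, -15), (-15, 23, 1), (1, 23, -15), (-15, 7, 9), (9, 11, -13), (-13, 15, 7), (7, 13, -15), … (6 more)
cycles coincide ⇒ equivalent

yes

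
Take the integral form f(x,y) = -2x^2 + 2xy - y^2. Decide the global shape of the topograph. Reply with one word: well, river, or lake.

D = b²−4ac = 2² − 4·(-2)·(-1) = -4
D < 0 ⇒ definite ⇒ every region one sign ⇒ single well

well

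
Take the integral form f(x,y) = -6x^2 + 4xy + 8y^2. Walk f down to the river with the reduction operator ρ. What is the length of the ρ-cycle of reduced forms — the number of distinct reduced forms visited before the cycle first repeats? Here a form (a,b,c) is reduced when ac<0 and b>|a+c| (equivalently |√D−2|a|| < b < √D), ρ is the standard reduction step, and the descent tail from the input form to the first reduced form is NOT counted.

D = 208, ⌊√D⌋ = 14
river: ρ → (8,12,-2)
river: ρ → (-2,12,8)
river: ρ → (8,4,-6)
river: ρ → (-6,8,6)
river: ρ → (6,4,-8)
river: ρ → (-8,12,2)
river: ρ → (2,12,-8)
river: ρ → (-8,4,6)
river: ρ → (6,8,-6)
river: ρ → (-6,4,8)
ρ-cycle length = 10 (tail of 0 descent steps not counted)

10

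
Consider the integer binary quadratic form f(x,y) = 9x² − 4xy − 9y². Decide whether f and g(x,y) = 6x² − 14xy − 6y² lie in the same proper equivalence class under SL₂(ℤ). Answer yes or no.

D₁ = 340, D₂ = 340
river cycle of f (length 10): (-9, 4, 9), (9, 14, -4), (-4, 18, 1), (1, 18, -4), (-4, 14, 9), (9, 4, -9), (-9, 14, 4), (4, 18, -1), (-1, 18, 4), (4, 14, -9)
river cycle of g (length 6): (-6, 14, 6), (6, 10, -10), (-10, 10, 6), (6, 14, -6), (-6, 10, 10), (10, 10, -6)
cycles differ ⇒ inequivalent

no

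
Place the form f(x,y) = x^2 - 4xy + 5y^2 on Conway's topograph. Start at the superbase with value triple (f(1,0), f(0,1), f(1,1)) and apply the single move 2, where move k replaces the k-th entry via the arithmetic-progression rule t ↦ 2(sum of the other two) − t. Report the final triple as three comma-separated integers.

start (1,5,2) = (f(1,0),f(0,1),f(1,1))
replace slot 2: 2·(1+2) − 5 = 1 → (1,1,2)

1,1,2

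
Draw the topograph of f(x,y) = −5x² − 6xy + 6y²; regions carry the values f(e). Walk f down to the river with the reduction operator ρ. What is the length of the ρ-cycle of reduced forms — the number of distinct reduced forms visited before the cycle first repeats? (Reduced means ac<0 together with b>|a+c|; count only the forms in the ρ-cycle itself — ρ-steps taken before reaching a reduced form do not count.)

D = 156, ⌊√D⌋ = 12
descent: ρ → (6,6,-5)  [lands on river]
river: ρ → (-5,4,7)
river: ρ → (7,10,-2)
river: ρ → (-2,10,7)
river: ρ → (7,4,-5)
river: ρ → (-5,6,6)
ρ-cycle length = 6 (tail of 1 descent step not counted)

6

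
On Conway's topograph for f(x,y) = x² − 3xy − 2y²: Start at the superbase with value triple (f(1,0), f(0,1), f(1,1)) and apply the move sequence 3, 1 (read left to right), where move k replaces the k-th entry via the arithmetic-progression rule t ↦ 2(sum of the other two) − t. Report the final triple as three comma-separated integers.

start (1,-2,-4) = (f(1,0),f(0,1),f(1,1))
replace slot 3: 2·(1+(-2)) − (-4) = 2 → (1,-2,2)
replace slot 1: 2·((-2)+2) − 1 = -1 → (-1,-2,2)

-1,-2,2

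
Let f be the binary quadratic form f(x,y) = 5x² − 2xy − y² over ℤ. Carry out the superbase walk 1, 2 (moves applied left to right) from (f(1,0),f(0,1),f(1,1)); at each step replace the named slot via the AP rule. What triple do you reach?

start (5,-1,2) = (f(1,0),f(0,1),f(1,1))
replace slot 1: 2·((-1)+2) − 5 = -3 → (-3,-1,2)
replace slot 2: 2·((-3)+2) − (-1) = -1 → (-3,-1,2)

-3,-1,2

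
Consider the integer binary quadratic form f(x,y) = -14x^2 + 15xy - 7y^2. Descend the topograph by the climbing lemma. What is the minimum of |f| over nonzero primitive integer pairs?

translate: b→13 (≡-15 mod 28), so (14,-15,7)→(14,13,6)
flip: (14,13,6)→(6,-13,14)
translate: b→-1 (≡-13 mod 12), so (6,-13,14)→(6,-1,7)
reduced (well bottom): (6,-1,7) with a≤c, −a<b≤a
well minimum |f| = |-6| = 6 (negative-definite)

6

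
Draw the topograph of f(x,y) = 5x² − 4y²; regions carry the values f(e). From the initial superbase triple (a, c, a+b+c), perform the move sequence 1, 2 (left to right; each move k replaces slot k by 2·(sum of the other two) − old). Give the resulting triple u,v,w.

start (5,-4,1) = (f(1,0),f(0,1),f(1,1))
replace slot 1: 2·((-4)+1) − 5 = -11 → (-11,-4,1)
replace slot 2: 2·((-11)+1) − (-4) = -16 → (-11,-16,1)

-11,-16,1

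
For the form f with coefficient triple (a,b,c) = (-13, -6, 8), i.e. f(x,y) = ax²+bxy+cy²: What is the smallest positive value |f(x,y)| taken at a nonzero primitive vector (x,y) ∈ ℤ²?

descent: ρ → (8,6,-13)  [lands on river]
river: ρ → (-13,20,1)
river: ρ → (1,20,-13)
river: ρ → (-13,6,8)
river: ρ → (8,10,-11)
river: ρ → (-11,12,7)
river: ρ → (7,16,-7)
river: ρ → (-7,12,11)
river: ρ → (11,10,-8)
river: ρ → (-8,6,13)
river: ρ → (13,20,-1)
river: ρ → (-1,20,13)
river: ρ → (13,6,-8)
river: ρ → (-8,10,11)
river: ρ → (11,12,-7)
river: ρ → (-7,16,7)
river: ρ → (7,12,-11)
river: ρ → (-11,10,8)
closes: descent 1, river 18
min |a| on river = 1

1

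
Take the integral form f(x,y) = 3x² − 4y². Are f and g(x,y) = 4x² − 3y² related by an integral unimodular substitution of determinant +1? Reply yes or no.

D₁ = 48, D₂ = 48
river cycle of f (length 2): (3, 6, -1), (-1, 6, 3)
river cycle of g (length 2): (-3, 6, 1), (1, 6, -3)
cycles differ ⇒ inequivalent

no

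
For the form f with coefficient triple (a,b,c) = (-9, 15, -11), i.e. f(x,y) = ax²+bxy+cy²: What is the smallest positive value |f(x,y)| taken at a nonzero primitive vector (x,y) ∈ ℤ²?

translate: b→3 (≡-15 mod 18), so (9,-15,11)→(9,3,5)
flip: (9,3,5)→(5,-3,9)
reduced (well bottom): (5,-3,9) with a≤c, −a<b≤a
well minimum |f| = |-5| = 5 (negative-definite)

5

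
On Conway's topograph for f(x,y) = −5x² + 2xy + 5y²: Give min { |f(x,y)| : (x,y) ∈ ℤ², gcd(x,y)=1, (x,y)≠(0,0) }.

river: ρ → (5,8,-2)
river: ρ → (-2,8,5)
river: ρ → (5,2,-5)
river: ρ → (-5,8,2)
river: ρ → (2,8,-5)
river: ρ → (-5,2,5)
closes: descent 0, river 6
min |a| on river = 2

2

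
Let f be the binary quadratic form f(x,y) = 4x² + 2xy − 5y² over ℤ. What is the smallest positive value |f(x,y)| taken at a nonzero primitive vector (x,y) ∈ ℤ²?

river: ρ → (-5,8,1)
river: ρ → (1,8,-5)
river: ρ → (-5,2,4)
river: ρ → (4,6,-3)
river: ρ → (-3,6,4)
river: ρ → (4,2,-5)
closes: descent 0, river 6
min |a| on river = 1

1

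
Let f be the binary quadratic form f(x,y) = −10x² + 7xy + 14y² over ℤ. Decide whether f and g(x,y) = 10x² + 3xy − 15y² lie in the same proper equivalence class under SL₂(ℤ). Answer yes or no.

D₁ = 609, D₂ = 609
river cycle of f (length 16): (14, 21, -3), (-3, 21, 14), (14, 7, -10), (-10, 13, 11), (11, 9, -12), (-12, 15, 8), (8, 17, -10), (-10, 23, 2), (2, 21, -21), (-21, 21, 2), … (6 more)
river cycle of g (length 16): (10, 23, -2), (-2, 21, 21), (21, 21, -2), (-2, 23, 10), (10, 17, -8), (-8, 15, 12), (12, 9, -11), (-11, 13, 10), (10, 7, -14), (-14, 21, 3), … (6 more)
cycles differ ⇒ inequivalent

no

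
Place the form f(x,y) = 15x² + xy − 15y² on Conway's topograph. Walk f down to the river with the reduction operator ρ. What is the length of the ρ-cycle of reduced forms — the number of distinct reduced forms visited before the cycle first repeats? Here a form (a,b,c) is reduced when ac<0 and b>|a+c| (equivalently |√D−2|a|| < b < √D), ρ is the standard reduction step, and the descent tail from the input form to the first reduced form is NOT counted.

D = 901, ⌊√D⌋ = 30
river: ρ → (-15,29,1)
river: ρ → (1,29,-15)
river: ρ → (-15,1,15)
river: ρ → (15,29,-1)
river: ρ → (-1,29,15)
river: ρ → (15,1,-15)
ρ-cycle length = 6 (tail of 0 descent steps not counted)

6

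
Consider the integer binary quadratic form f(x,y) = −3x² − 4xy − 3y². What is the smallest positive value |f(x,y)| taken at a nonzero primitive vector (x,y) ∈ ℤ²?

translate: b→-2 (≡4 mod 6), so (3,4,3)→(3,-2,2)
flip: (3,-2,2)→(2,2,3)
reduced (well bottom): (2,2,3) with a≤c, −a<b≤a
well minimum |f| = |-2| = 2 (negative-definite)

2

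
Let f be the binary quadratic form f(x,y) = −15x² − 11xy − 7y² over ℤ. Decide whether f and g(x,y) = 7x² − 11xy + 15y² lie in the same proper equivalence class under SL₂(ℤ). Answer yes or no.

D₁ = -299, D₂ = -299
f is negative-definite; reduce −f:
−f: flip: (15,11,7)→(7,-11,15)
−f: translate: b→3 (≡-11 mod 14), so (7,-11,15)→(7,3,11)
−f: reduced (well bottom): (7,3,11) with a≤c, −a<b≤a
flip sign back: reduced form of f is (-7,-3,-11)
g: translate: b→3 (≡-11 mod 14), so (7,-11,15)→(7,3,11)
g: reduced (well bottom): (7,3,11) with a≤c, −a<b≤a
reduced forms (-7, -3, -11) vs (7, 3, 11) ⇒ inequivalent

no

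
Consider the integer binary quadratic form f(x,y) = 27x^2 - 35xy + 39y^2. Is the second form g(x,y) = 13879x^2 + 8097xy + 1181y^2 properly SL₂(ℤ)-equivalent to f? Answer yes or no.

D₁ = -2987, D₂ = -2987
f: translate: b→19 (≡-35 mod 54), so (27,-35,39)→(27,19,31)
f: reduced (well bottom): (27,19,31) with a≤c, −a<b≤a
g: flip: (13879,8097,1181)→(1181,-8097,13879)
g: translate: b→-1011 (≡-8097 mod 2362), so (1181,-8097,13879)→(1181,-1011,217)
g: flip: (1181,-1011,217)→(217,1011,1181)
g: translate: b→143 (≡1011 mod 434), so (217,1011,1181)→(217,143,27)
g: flip: (217,143,27)→(27,-143,217)
g: translate: b→19 (≡-143 mod 54), so (27,-143,217)→(27,19,31)
g: reduced (well bottom): (27,19,31) with a≤c, −a<b≤a
reduced forms (27, 19, 31) vs (27, 19, 31) ⇒ equivalent

yes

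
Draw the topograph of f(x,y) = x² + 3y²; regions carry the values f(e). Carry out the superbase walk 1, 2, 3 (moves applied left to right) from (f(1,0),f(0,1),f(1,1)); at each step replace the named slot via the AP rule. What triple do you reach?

start (1,3,4) = (f(1,0),f(0,1),f(1,1))
replace slot 1: 2·(3+4) − 1 = 13 → (13,3,4)
replace slot 2: 2·(13+4) − 3 = 31 → (13,31,4)
replace slot 3: 2·(13+31) − 4 = 84 → (13,31,84)

13,31,84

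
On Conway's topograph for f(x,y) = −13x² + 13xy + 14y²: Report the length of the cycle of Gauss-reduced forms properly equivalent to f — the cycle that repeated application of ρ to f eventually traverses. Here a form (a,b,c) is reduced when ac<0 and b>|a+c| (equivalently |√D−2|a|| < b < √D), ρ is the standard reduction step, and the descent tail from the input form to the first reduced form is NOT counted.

D = 897, ⌊√D⌋ = 29
river: ρ → (14,15,-12)
river: ρ → (-12,9,17)
river: ρ → (17,25,-4)
river: ρ → (-4,23,23)
river: ρ → (23,23,-4)
river: ρ → (-4,25,17)
river: ρ → (17,9,-12)
river: ρ → (-12,15,14)
river: ρ → (14,13,-13)
river: ρ → (-13,13,14)
ρ-cycle length = 10 (tail of 0 descent steps not counted)

10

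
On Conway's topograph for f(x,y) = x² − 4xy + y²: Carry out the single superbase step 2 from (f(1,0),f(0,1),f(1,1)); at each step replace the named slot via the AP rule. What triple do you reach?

start (1,1,-2) = (f(1,0),f(0,1),f(1,1))
replace slot 2: 2·(1+(-2)) − 1 = -3 → (1,-3,-2)

1,-3,-2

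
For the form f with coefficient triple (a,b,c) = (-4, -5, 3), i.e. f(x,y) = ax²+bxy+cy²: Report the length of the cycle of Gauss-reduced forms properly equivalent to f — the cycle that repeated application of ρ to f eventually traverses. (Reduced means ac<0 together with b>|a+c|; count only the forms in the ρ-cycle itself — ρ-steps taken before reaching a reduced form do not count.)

D = 73, ⌊√D⌋ = 8
descent: ρ → (3,5,-4)  [lands on river]
river: ρ → (-4,3,4)
river: ρ → (4,5,-3)
river: ρ → (-3,7,2)
river: ρ → (2,5,-6)
river: ρ → (-6,7,1)
river: ρ → (1,7,-6)
river: ρ → (-6,5,2)
river: ρ → (2,7,-3)
river: ρ → (-3,5,4)
river: ρ → (4,3,-4)
river: ρ → (-4,5,3)
river: ρ → (3,7,-2)
river: ρ → (-2,5,6)
river: ρ → (6,7,-1)
river: ρ → (-1,7,6)
river: ρ → (6,5,-2)
river: ρ → (-2,7,3)
ρ-cycle length = 18 (tail of 1 descent step not counted)

18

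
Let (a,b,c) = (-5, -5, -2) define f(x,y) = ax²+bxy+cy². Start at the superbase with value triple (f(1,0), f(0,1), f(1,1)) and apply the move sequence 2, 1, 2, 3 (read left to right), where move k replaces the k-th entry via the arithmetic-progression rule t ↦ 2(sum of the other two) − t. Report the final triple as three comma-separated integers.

start (-5,-2,-12) = (f(1,0),f(0,1),f(1,1))
replace slot 2: 2·((-5)+(-12)) − (-2) = -32 → (-5,-32,-12)
replace slot 1: 2·((-32)+(-12)) − (-5) = -83 → (-83,-32,-12)
replace slot 2: 2·((-83)+(-12)) − (-32) = -158 → (-83,-158,-12)
replace slot 3: 2·((-83)+(-158)) − (-12) = -470 → (-83,-158,-470)

-83,-158,-470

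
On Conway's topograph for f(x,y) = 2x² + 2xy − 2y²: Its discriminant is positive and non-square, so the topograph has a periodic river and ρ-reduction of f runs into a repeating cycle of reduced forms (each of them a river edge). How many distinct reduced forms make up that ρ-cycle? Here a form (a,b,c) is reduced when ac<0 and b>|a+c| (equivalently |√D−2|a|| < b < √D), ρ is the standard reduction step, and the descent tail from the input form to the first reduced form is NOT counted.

D = 20, ⌊√D⌋ = 4
river: ρ → (-2,2,2)
river: ρ → (2,2,-2)
ρ-cycle length = 2 (tail of 0 descent steps not counted)

2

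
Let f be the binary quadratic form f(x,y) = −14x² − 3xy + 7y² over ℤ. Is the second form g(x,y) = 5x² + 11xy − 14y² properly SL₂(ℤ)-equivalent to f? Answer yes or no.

D₁ = 401, D₂ = 401
river cycle of f (length 10): (7, 17, -4), (-4, 15, 11), (11, 7, -8), (-8, 9, 10), (10, 11, -7), (-7, 17, 4), (4, 15, -11), (-11, 7, 8), (8, 9, -10), (-10, 11, 7)
river cycle of g (length 6): (-14, 17, 2), (2, 19, -5), (-5, 11, 14), (14, 17, -2), (-2, 19, 5), (5, 11, -14)
cycles differ ⇒ inequivalent

no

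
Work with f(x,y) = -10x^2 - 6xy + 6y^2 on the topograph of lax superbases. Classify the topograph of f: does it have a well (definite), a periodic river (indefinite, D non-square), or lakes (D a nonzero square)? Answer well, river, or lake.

D = b²−4ac = (-6)² − 4·(-10)·6 = 276
D > 0 non-square ⇒ indefinite ⇒ periodic river

river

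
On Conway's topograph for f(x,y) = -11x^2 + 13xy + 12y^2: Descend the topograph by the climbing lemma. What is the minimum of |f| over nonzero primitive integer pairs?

river: ρ → (12,11,-12)
river: ρ → (-12,13,11)
river: ρ → (11,9,-14)
river: ρ → (-14,19,6)
river: ρ → (6,17,-17)
river: ρ → (-17,17,6)
river: ρ → (6,19,-14)
river: ρ → (-14,9,11)
river: ρ → (11,13,-12)
river: ρ → (-12,11,12)
river: ρ → (12,13,-11)
river: ρ → (-11,9,14)
river: ρ → (14,19,-6)
river: ρ → (-6,17,17)
river: ρ → (17,17,-6)
river: ρ → (-6,19,14)
river: ρ → (14,9,-11)
river: ρ → (-11,13,12)
closes: descent 0, river 18
min |a| on river = 6

6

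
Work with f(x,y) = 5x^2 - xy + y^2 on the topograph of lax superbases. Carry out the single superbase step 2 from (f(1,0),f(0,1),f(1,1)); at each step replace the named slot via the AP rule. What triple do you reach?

start (5,1,5) = (f(1,0),f(0,1),f(1,1))
replace slot 2: 2·(5+5) − 1 = 19 → (5,19,5)

5,19,5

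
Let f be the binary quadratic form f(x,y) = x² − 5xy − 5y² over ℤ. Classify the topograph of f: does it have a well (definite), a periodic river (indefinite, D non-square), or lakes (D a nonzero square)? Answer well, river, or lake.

D = b²−4ac = (-5)² − 4·1·(-5) = 45
D > 0 non-square ⇒ indefinite ⇒ periodic river

river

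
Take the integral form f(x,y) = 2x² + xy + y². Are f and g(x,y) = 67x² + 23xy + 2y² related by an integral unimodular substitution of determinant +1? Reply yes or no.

D₁ = -7, D₂ = -7
f: flip: (2,1,1)→(1,-1,2)
f: translate: b→1 (≡-1 mod 2), so (1,-1,2)→(1,1,2)
f: reduced (well bottom): (1,1,2) with a≤c, −a<b≤a
g: flip: (67,23,2)→(2,-23,67)
g: translate: b→1 (≡-23 mod 4), so (2,-23,67)→(2,1,1)
g: flip: (2,1,1)→(1,-1,2)
g: translate: b→1 (≡-1 mod 2), so (1,-1,2)→(1,1,2)
g: reduced (well bottom): (1,1,2) with a≤c, −a<b≤a
reduced forms (1, 1, 2) vs (1, 1, 2) ⇒ equivalent

yes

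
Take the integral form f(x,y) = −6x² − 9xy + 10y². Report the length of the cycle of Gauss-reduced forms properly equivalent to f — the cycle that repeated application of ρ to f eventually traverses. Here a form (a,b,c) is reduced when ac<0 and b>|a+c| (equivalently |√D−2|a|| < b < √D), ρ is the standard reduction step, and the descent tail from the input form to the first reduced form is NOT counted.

D = 321, ⌊√D⌋ = 17
descent: ρ → (10,9,-6)  [lands on river]
river: ρ → (-6,15,4)
river: ρ → (4,17,-2)
river: ρ → (-2,15,12)
river: ρ → (12,9,-5)
river: ρ → (-5,11,10)
ρ-cycle length = 6 (tail of 1 descent step not counted)

6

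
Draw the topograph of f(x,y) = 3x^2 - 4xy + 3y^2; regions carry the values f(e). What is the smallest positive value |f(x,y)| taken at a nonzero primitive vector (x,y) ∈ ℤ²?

translate: b→2 (≡-4 mod 6), so (3,-4,3)→(3,2,2)
flip: (3,2,2)→(2,-2,3)
translate: b→2 (≡-2 mod 4), so (2,-2,3)→(2,2,3)
reduced (well bottom): (2,2,3) with a≤c, −a<b≤a
well minimum = a = 2

2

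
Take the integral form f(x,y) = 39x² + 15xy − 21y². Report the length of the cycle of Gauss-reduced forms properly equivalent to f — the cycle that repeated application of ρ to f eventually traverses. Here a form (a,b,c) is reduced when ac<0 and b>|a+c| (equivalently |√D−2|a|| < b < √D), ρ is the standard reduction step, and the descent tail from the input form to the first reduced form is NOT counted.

D = 3501, ⌊√D⌋ = 59
descent: ρ → (-21,27,33)  [lands on river]
river: ρ → (33,39,-15)
river: ρ → (-15,51,15)
river: ρ → (15,39,-33)
river: ρ → (-33,27,21)
river: ρ → (21,57,-3)
river: ρ → (-3,57,21)
river: ρ → (21,27,-33)
river: ρ → (-33,39,15)
river: ρ → (15,51,-15)
river: ρ → (-15,39,33)
river: ρ → (33,27,-21)
river: ρ → (-21,57,3)
river: ρ → (3,57,-21)
ρ-cycle length = 14 (tail of 1 descent step not counted)

14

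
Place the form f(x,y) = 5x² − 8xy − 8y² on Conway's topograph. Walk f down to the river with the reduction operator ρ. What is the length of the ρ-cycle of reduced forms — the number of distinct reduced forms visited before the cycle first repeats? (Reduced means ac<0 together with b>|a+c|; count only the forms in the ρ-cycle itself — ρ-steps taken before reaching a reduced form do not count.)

D = 224, ⌊√D⌋ = 14
descent: ρ → (-8,8,5)  [lands on river]
river: ρ → (5,12,-4)
river: ρ → (-4,12,5)
river: ρ → (5,8,-8)
ρ-cycle length = 4 (tail of 1 descent step not counted)

4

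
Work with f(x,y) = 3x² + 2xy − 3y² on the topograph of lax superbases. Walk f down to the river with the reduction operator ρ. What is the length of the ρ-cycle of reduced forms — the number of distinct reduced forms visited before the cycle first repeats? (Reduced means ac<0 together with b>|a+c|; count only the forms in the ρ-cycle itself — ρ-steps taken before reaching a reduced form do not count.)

D = 40, ⌊√D⌋ = 6
river: ρ → (-3,4,2)
river: ρ → (2,4,-3)
river: ρ → (-3,2,3)
river: ρ → (3,4,-2)
river: ρ → (-2,4,3)
river: ρ → (3,2,-3)
ρ-cycle length = 6 (tail of 0 descent steps not counted)

6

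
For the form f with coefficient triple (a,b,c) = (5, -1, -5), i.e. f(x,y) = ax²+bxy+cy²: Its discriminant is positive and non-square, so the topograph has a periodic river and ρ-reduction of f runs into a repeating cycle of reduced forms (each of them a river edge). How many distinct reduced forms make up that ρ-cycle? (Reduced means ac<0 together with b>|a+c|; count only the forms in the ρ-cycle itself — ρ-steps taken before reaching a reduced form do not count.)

D = 101, ⌊√D⌋ = 10
descent: ρ → (-5,1,5)  [lands on river]
river: ρ → (5,9,-1)
river: ρ → (-1,9,5)
river: ρ → (5,1,-5)
river: ρ → (-5,9,1)
river: ρ → (1,9,-5)
ρ-cycle length = 6 (tail of 1 descent step not counted)

6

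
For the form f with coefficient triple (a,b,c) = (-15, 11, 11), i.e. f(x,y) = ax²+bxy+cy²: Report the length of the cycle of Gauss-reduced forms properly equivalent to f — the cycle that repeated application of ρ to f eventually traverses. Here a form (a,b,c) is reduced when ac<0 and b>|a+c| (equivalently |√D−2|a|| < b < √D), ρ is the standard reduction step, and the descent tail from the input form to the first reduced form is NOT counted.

D = 781, ⌊√D⌋ = 27
river: ρ → (11,11,-15)
river: ρ → (-15,19,7)
river: ρ → (7,23,-9)
river: ρ → (-9,13,17)
river: ρ → (17,21,-5)
river: ρ → (-5,19,21)
river: ρ → (21,23,-3)
river: ρ → (-3,25,13)
river: ρ → (13,27,-1)
river: ρ → (-1,27,13)
river: ρ → (13,25,-3)
river: ρ → (-3,23,21)
river: ρ → (21,19,-5)
river: ρ → (-5,21,17)
river: ρ → (17,13,-9)
river: ρ → (-9,23,7)
river: ρ → (7,19,-15)
river: ρ → (-15,11,11)
ρ-cycle length = 18 (tail of 0 descent steps not counted)

18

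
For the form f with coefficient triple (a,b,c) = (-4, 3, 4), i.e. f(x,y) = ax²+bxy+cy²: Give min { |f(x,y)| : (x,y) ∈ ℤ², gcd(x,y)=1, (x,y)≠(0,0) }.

river: ρ → (4,5,-3)
river: ρ → (-3,7,2)
river: ρ → (2,5,-6)
river: ρ → (-6,7,1)
river: ρ → (1,7,-6)
river: ρ → (-6,5,2)
river: ρ → (2,7,-3)
river: ρ → (-3,5,4)
river: ρ → (4,3,-4)
river: ρ → (-4,5,3)
river: ρ → (3,7,-2)
river: ρ → (-2,5,6)
river: ρ → (6,7,-1)
river: ρ → (-1,7,6)
river: ρ → (6,5,-2)
river: ρ → (-2,7,3)
river: ρ → (3,5,-4)
river: ρ → (-4,3,4)
closes: descent 0, river 18
min |a| on river = 1

1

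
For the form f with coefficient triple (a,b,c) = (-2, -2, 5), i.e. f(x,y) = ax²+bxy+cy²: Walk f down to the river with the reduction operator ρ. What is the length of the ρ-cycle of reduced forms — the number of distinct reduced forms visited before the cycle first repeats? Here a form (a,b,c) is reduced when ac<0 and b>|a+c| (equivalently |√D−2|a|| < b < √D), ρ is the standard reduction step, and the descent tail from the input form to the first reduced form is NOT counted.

D = 44, ⌊√D⌋ = 6
descent: ρ → (5,2,-2)
descent: ρ → (-2,6,1)  [lands on river]
river: ρ → (1,6,-2)
ρ-cycle length = 2 (tail of 2 descent steps not counted)

2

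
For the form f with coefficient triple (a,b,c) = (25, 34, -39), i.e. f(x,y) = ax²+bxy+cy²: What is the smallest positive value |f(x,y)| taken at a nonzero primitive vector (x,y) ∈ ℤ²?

river: ρ → (-39,44,20)
river: ρ → (20,36,-47)
river: ρ → (-47,58,9)
river: ρ → (9,68,-12)
river: ρ → (-12,52,49)
river: ρ → (49,46,-15)
river: ρ → (-15,44,52)
river: ρ → (52,60,-7)
river: ρ → (-7,66,25)
river: ρ → (25,34,-39)
closes: descent 0, river 10
min |a| on river = 7

7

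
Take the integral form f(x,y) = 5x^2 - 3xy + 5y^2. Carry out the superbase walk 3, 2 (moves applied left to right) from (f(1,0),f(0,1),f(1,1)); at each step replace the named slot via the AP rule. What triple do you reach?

start (5,5,7) = (f(1,0),f(0,1),f(1,1))
replace slot 3: 2·(5+5) − 7 = 13 → (5,5,13)
replace slot 2: 2·(5+13) − 5 = 31 → (5,31,13)

5,31,13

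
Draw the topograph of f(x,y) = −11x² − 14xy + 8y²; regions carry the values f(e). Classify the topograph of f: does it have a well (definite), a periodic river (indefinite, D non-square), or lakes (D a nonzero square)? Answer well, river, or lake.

D = b²−4ac = (-14)² − 4·(-11)·8 = 548
D > 0 non-square ⇒ indefinite ⇒ periodic river

river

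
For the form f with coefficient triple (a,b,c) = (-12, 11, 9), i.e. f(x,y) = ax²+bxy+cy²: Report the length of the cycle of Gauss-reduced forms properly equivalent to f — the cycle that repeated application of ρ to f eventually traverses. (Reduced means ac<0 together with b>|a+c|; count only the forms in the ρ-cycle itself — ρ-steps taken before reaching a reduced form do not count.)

D = 553, ⌊√D⌋ = 23
river: ρ → (9,7,-14)
river: ρ → (-14,21,2)
river: ρ → (2,23,-3)
river: ρ → (-3,19,16)
river: ρ → (16,13,-6)
river: ρ → (-6,23,1)
river: ρ → (1,23,-6)
river: ρ → (-6,13,16)
river: ρ → (16,19,-3)
river: ρ → (-3,23,2)
river: ρ → (2,21,-14)
river: ρ → (-14,7,9)
river: ρ → (9,11,-12)
river: ρ → (-12,13,8)
river: ρ → (8,19,-6)
river: ρ → (-6,17,11)
river: ρ → (11,5,-12)
river: ρ → (-12,19,4)
river: ρ → (4,21,-7)
river: ρ → (-7,21,4)
river: ρ → (4,19,-12)
river: ρ → (-12,5,11)
river: ρ → (11,17,-6)
river: ρ → (-6,19,8)
river: ρ → (8,13,-12)
river: ρ → (-12,11,9)
ρ-cycle length = 26 (tail of 0 descent steps not counted)

26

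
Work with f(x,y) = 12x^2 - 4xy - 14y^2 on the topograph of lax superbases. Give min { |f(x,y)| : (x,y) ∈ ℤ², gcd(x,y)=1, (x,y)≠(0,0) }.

descent: ρ → (-14,4,12)  [lands on river]
river: ρ → (12,20,-6)
river: ρ → (-6,16,18)
river: ρ → (18,20,-4)
river: ρ → (-4,20,18)
river: ρ → (18,16,-6)
river: ρ → (-6,20,12)
river: ρ → (12,4,-14)
river: ρ → (-14,24,2)
river: ρ → (2,24,-14)
closes: descent 1, river 10
min |a| on river = 2

2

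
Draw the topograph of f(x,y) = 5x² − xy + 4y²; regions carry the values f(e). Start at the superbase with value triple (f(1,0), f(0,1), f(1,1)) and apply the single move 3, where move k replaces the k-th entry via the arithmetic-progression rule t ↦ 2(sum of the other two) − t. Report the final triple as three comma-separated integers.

start (5,4,8) = (f(1,0),f(0,1),f(1,1))
replace slot 3: 2·(5+4) − 8 = 10 → (5,4,10)

5,4,10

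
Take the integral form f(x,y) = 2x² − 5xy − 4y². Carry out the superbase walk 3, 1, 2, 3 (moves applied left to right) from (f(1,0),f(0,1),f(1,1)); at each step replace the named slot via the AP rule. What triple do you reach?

start (2,-4,-7) = (f(1,0),f(0,1),f(1,1))
replace slot 3: 2·(2+(-4)) − (-7) = 3 → (2,-4,3)
replace slot 1: 2·((-4)+3) − 2 = -4 → (-4,-4,3)
replace slot 2: 2·((-4)+3) − (-4) = 2 → (-4,2,3)
replace slot 3: 2·((-4)+2) − 3 = -7 → (-4,2,-7)

-4,2,-7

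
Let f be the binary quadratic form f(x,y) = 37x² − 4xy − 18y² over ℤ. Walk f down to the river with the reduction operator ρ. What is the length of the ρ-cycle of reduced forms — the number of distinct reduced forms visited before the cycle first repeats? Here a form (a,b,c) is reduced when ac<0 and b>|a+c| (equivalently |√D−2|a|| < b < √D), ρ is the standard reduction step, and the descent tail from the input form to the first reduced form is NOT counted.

D = 2680, ⌊√D⌋ = 51
descent: ρ → (-18,40,15)  [lands on river]
river: ρ → (15,50,-3)
river: ρ → (-3,46,47)
river: ρ → (47,48,-2)
river: ρ → (-2,48,47)
river: ρ → (47,46,-3)
river: ρ → (-3,50,15)
river: ρ → (15,40,-18)
river: ρ → (-18,32,23)
river: ρ → (23,14,-27)
river: ρ → (-27,40,10)
river: ρ → (10,40,-27)
river: ρ → (-27,14,23)
river: ρ → (23,32,-18)
ρ-cycle length = 14 (tail of 1 descent step not counted)

14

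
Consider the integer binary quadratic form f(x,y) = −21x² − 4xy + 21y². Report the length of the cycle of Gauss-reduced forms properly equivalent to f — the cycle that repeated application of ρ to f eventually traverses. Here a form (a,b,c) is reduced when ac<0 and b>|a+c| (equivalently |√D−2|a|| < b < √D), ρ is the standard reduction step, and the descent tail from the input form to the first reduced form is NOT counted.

D = 1780, ⌊√D⌋ = 42
descent: ρ → (21,4,-21)  [lands on river]
river: ρ → (-21,38,4)
river: ρ → (4,42,-1)
river: ρ → (-1,42,4)
river: ρ → (4,38,-21)
river: ρ → (-21,4,21)
river: ρ → (21,38,-4)
river: ρ → (-4,42,1)
river: ρ → (1,42,-4)
river: ρ → (-4,38,21)
ρ-cycle length = 10 (tail of 1 descent step not counted)

10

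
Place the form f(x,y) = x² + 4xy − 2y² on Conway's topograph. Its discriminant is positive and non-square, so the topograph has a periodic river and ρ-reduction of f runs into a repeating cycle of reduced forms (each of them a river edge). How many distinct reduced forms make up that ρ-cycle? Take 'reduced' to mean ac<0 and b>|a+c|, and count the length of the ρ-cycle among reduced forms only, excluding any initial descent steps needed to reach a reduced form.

D = 24, ⌊√D⌋ = 4
river: ρ → (-2,4,1)
river: ρ → (1,4,-2)
ρ-cycle length = 2 (tail of 0 descent steps not counted)

2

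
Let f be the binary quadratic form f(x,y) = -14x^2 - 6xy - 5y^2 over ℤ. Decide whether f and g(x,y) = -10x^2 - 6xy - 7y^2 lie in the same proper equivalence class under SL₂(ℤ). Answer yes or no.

D₁ = -244, D₂ = -244
f is negative-definite; reduce −f:
−f: flip: (14,6,5)→(5,-6,14)
−f: translate: b→4 (≡-6 mod 10), so (5,-6,14)→(5,4,13)
−f: reduced (well bottom): (5,4,13) with a≤c, −a<b≤a
flip sign back: reduced form of f is (-5,-4,-13)
g is negative-definite; reduce −g:
−g: flip: (10,6,7)→(7,-6,10)
−g: reduced (well bottom): (7,-6,10) with a≤c, −a<b≤a
flip sign back: reduced form of g is (-7,6,-10)
reduced forms (-5, -4, -13) vs (-7, 6, -10) ⇒ inequivalent

no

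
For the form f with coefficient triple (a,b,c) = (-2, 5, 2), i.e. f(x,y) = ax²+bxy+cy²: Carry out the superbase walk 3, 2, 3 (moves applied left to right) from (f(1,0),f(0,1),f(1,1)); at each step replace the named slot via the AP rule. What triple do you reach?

start (-2,2,5) = (f(1,0),f(0,1),f(1,1))
replace slot 3: 2·((-2)+2) − 5 = -5 → (-2,2,-5)
replace slot 2: 2·((-2)+(-5)) − 2 = -16 → (-2,-16,-5)
replace slot 3: 2·((-2)+(-16)) − (-5) = -31 → (-2,-16,-31)

-2,-16,-31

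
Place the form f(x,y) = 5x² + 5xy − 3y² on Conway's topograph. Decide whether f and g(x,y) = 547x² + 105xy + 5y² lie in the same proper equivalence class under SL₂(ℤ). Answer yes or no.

D₁ = 85, D₂ = 85
river cycle of f (length 6): (-3, 7, 3), (3, 5, -5), (-5, 5, 3), (3, 7, -3), (-3, 5, 5), (5, 5, -3)
river cycle of g (length 6): (5, 5, -3), (-3, 7, 3), (3, 5, -5), (-5, 5, 3), (3, 7, -3), (-3, 5, 5)
cycles coincide ⇒ equivalent

yes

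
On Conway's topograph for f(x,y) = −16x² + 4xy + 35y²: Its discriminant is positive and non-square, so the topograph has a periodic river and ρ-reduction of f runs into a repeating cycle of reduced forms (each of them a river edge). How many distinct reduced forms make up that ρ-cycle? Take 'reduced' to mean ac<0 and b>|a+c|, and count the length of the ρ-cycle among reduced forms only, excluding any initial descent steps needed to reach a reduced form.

D = 2256, ⌊√D⌋ = 47
descent: ρ → (35,-4,-16)
descent: ρ → (-16,36,15)  [lands on river]
river: ρ → (15,24,-28)
river: ρ → (-28,32,11)
river: ρ → (11,34,-25)
river: ρ → (-25,16,20)
river: ρ → (20,24,-21)
river: ρ → (-21,18,23)
river: ρ → (23,28,-16)
ρ-cycle length = 8 (tail of 2 descent steps not counted)

8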